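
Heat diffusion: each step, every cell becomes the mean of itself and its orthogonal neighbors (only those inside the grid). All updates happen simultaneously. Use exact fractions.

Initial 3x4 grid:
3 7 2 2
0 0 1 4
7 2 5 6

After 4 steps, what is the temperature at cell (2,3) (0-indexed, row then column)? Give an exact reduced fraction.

Step 1: cell (2,3) = 5
Step 2: cell (2,3) = 47/12
Step 3: cell (2,3) = 2603/720
Step 4: cell (2,3) = 49027/14400
Full grid after step 4:
  182909/64800 38123/13500 158227/54000 394643/129600
  1228501/432000 524189/180000 1101653/360000 2795287/864000
  63403/21600 54539/18000 3674/1125 49027/14400

Answer: 49027/14400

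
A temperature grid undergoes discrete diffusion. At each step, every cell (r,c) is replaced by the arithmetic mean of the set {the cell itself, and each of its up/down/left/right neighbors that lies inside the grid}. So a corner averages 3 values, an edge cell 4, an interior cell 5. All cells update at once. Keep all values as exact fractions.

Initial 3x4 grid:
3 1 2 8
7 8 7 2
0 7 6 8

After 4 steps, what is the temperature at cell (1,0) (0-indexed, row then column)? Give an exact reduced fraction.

Answer: 411977/86400

Derivation:
Step 1: cell (1,0) = 9/2
Step 2: cell (1,0) = 113/24
Step 3: cell (1,0) = 6571/1440
Step 4: cell (1,0) = 411977/86400
Full grid after step 4:
  57251/12960 100513/21600 34351/7200 8701/1728
  411977/86400 87809/18000 379931/72000 909919/172800
  8047/1620 229601/43200 236281/43200 29365/5184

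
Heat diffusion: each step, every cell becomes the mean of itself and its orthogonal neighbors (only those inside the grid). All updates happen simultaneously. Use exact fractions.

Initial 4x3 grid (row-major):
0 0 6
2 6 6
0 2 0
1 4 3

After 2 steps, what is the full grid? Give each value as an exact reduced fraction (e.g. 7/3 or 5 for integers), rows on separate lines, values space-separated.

Answer: 17/9 163/60 23/6
427/240 151/50 289/80
439/240 121/50 719/240
65/36 89/40 91/36

Derivation:
After step 1:
  2/3 3 4
  2 16/5 9/2
  5/4 12/5 11/4
  5/3 5/2 7/3
After step 2:
  17/9 163/60 23/6
  427/240 151/50 289/80
  439/240 121/50 719/240
  65/36 89/40 91/36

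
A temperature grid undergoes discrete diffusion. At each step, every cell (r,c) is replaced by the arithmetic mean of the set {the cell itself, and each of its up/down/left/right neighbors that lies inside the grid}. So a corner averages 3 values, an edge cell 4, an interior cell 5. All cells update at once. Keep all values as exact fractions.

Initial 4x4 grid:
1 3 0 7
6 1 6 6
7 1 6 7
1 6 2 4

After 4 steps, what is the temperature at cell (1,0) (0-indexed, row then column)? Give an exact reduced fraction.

Answer: 74807/21600

Derivation:
Step 1: cell (1,0) = 15/4
Step 2: cell (1,0) = 427/120
Step 3: cell (1,0) = 12337/3600
Step 4: cell (1,0) = 74807/21600
Full grid after step 4:
  208169/64800 148153/43200 843629/216000 143803/32400
  74807/21600 653243/180000 376633/90000 996629/216000
  404039/108000 348701/90000 779393/180000 204073/43200
  24691/6480 214957/54000 46321/10800 301019/64800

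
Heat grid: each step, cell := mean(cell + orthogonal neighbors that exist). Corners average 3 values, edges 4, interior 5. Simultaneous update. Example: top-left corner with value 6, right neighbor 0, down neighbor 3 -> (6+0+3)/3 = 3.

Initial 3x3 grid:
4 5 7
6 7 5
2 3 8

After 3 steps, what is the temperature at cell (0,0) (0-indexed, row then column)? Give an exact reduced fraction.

Answer: 203/40

Derivation:
Step 1: cell (0,0) = 5
Step 2: cell (0,0) = 31/6
Step 3: cell (0,0) = 203/40
Full grid after step 3:
  203/40 79619/14400 6191/1080
  71219/14400 31303/6000 9191/1600
  10027/2160 6137/1200 11687/2160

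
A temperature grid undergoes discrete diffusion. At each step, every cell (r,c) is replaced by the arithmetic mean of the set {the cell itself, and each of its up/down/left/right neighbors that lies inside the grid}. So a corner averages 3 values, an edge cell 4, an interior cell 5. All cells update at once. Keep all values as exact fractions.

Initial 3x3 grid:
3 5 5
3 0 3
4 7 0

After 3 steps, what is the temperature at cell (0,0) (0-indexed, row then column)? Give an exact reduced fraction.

Answer: 7531/2160

Derivation:
Step 1: cell (0,0) = 11/3
Step 2: cell (0,0) = 113/36
Step 3: cell (0,0) = 7531/2160
Full grid after step 3:
  7531/2160 15439/4800 7361/2160
  23171/7200 3409/1000 10823/3600
  7561/2160 4963/1600 6911/2160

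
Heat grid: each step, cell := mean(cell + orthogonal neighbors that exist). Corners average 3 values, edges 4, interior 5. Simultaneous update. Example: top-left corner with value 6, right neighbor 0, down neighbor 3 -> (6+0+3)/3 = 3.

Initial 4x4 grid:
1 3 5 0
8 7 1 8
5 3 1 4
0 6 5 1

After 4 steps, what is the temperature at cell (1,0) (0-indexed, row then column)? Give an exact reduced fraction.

Answer: 298943/72000

Derivation:
Step 1: cell (1,0) = 21/4
Step 2: cell (1,0) = 353/80
Step 3: cell (1,0) = 10589/2400
Step 4: cell (1,0) = 298943/72000
Full grid after step 4:
  45557/10800 94381/24000 814109/216000 57269/16200
  298943/72000 121763/30000 164201/45000 780239/216000
  885829/216000 21512/5625 329977/90000 740663/216000
  31337/8100 811459/216000 747563/216000 111103/32400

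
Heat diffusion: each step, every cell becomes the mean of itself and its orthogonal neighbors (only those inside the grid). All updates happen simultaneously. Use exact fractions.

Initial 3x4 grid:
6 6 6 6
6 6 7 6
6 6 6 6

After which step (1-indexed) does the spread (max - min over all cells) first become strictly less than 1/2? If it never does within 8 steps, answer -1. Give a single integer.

Step 1: max=25/4, min=6, spread=1/4
  -> spread < 1/2 first at step 1
Step 2: max=623/100, min=6, spread=23/100
Step 3: max=29611/4800, min=2413/400, spread=131/960
Step 4: max=265751/43200, min=43591/7200, spread=841/8640
Step 5: max=106222051/17280000, min=8733373/1440000, spread=56863/691200
Step 6: max=954654341/155520000, min=78749543/12960000, spread=386393/6220800
Step 7: max=381641723131/62208000000, min=31524358813/5184000000, spread=26795339/497664000
Step 8: max=22878695714129/3732480000000, min=1893326149667/311040000000, spread=254051069/5971968000

Answer: 1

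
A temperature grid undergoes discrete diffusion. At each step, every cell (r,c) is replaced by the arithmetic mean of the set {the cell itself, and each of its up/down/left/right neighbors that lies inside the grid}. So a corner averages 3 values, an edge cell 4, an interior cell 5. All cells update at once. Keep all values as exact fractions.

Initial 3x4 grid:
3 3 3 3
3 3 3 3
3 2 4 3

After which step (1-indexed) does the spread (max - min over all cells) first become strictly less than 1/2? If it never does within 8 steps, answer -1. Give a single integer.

Step 1: max=10/3, min=8/3, spread=2/3
Step 2: max=47/15, min=43/15, spread=4/15
  -> spread < 1/2 first at step 2
Step 3: max=422/135, min=388/135, spread=34/135
Step 4: max=33241/10800, min=31559/10800, spread=841/5400
Step 5: max=37247/12150, min=35653/12150, spread=797/6075
Step 6: max=23714393/7776000, min=22941607/7776000, spread=386393/3888000
Step 7: max=212764223/69984000, min=207139777/69984000, spread=2812223/34992000
Step 8: max=16983077629/5598720000, min=16609242371/5598720000, spread=186917629/2799360000

Answer: 2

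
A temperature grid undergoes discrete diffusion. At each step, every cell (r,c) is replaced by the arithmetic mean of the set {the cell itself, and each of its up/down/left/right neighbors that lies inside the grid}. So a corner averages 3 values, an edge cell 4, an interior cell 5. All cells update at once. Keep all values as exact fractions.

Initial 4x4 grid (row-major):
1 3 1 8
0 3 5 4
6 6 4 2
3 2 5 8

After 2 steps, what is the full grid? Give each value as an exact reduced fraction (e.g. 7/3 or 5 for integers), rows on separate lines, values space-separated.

After step 1:
  4/3 2 17/4 13/3
  5/2 17/5 17/5 19/4
  15/4 21/5 22/5 9/2
  11/3 4 19/4 5
After step 2:
  35/18 659/240 839/240 40/9
  659/240 31/10 101/25 1019/240
  847/240 79/20 17/4 373/80
  137/36 997/240 363/80 19/4

Answer: 35/18 659/240 839/240 40/9
659/240 31/10 101/25 1019/240
847/240 79/20 17/4 373/80
137/36 997/240 363/80 19/4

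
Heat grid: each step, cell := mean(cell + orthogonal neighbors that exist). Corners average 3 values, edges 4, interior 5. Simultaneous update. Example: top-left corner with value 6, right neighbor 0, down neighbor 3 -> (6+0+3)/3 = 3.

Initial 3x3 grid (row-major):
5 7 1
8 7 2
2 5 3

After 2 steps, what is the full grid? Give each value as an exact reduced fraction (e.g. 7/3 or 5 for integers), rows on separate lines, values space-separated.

After step 1:
  20/3 5 10/3
  11/2 29/5 13/4
  5 17/4 10/3
After step 2:
  103/18 26/5 139/36
  689/120 119/25 943/240
  59/12 1103/240 65/18

Answer: 103/18 26/5 139/36
689/120 119/25 943/240
59/12 1103/240 65/18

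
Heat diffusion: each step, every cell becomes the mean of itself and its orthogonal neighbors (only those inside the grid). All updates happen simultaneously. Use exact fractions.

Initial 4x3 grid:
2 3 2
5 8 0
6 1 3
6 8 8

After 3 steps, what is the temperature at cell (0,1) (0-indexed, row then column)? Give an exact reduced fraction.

Answer: 5683/1600

Derivation:
Step 1: cell (0,1) = 15/4
Step 2: cell (0,1) = 243/80
Step 3: cell (0,1) = 5683/1600
Full grid after step 3:
  4057/1080 5683/1600 394/135
  32051/7200 7411/2000 25801/7200
  35161/7200 9751/2000 30011/7200
  6131/1080 25229/4800 2783/540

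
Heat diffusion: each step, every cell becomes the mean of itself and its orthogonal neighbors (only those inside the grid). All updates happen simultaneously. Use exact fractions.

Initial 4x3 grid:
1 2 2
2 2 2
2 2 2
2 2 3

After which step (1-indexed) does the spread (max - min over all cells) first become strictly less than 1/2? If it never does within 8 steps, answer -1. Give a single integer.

Step 1: max=7/3, min=5/3, spread=2/3
Step 2: max=41/18, min=31/18, spread=5/9
Step 3: max=473/216, min=391/216, spread=41/108
  -> spread < 1/2 first at step 3
Step 4: max=56057/25920, min=47623/25920, spread=4217/12960
Step 5: max=660497/311040, min=583663/311040, spread=38417/155520
Step 6: max=39228271/18662400, min=35421329/18662400, spread=1903471/9331200
Step 7: max=465936217/223948800, min=429858983/223948800, spread=18038617/111974400
Step 8: max=27757834523/13436928000, min=25989877477/13436928000, spread=883978523/6718464000

Answer: 3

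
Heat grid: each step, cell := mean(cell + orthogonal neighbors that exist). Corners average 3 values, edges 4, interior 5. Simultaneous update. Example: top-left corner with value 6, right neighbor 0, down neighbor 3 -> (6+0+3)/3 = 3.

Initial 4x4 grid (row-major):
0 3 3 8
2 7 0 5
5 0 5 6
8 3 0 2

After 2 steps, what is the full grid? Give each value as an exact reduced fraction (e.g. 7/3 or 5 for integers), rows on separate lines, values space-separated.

After step 1:
  5/3 13/4 7/2 16/3
  7/2 12/5 4 19/4
  15/4 4 11/5 9/2
  16/3 11/4 5/2 8/3
After step 2:
  101/36 649/240 193/48 163/36
  679/240 343/100 337/100 223/48
  199/48 151/50 86/25 847/240
  71/18 175/48 607/240 29/9

Answer: 101/36 649/240 193/48 163/36
679/240 343/100 337/100 223/48
199/48 151/50 86/25 847/240
71/18 175/48 607/240 29/9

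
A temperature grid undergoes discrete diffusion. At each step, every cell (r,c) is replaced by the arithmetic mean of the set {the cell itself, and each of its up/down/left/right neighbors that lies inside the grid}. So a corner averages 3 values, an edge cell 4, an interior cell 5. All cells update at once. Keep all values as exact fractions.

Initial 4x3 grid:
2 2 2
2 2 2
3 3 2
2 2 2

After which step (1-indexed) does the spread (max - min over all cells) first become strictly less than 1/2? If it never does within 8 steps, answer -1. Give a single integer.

Step 1: max=5/2, min=2, spread=1/2
Step 2: max=569/240, min=2, spread=89/240
  -> spread < 1/2 first at step 2
Step 3: max=314/135, min=493/240, spread=587/2160
Step 4: max=299017/129600, min=4993/2400, spread=5879/25920
Step 5: max=17749553/7776000, min=7112/3375, spread=272701/1555200
Step 6: max=1057575967/466560000, min=27529247/12960000, spread=2660923/18662400
Step 7: max=63045729053/27993600000, min=184814797/86400000, spread=126629393/1119744000
Step 8: max=3764847199927/1679616000000, min=100302183307/46656000000, spread=1231748807/13436928000

Answer: 2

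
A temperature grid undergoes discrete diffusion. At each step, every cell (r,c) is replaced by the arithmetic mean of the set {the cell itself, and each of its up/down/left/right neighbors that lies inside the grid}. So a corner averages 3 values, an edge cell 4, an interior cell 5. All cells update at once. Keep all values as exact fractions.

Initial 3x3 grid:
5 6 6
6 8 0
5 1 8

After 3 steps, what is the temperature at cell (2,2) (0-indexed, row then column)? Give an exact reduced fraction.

Answer: 781/180

Derivation:
Step 1: cell (2,2) = 3
Step 2: cell (2,2) = 14/3
Step 3: cell (2,2) = 781/180
Full grid after step 3:
  11497/2160 78269/14400 3469/720
  4859/900 28603/6000 11749/2400
  1717/360 11699/2400 781/180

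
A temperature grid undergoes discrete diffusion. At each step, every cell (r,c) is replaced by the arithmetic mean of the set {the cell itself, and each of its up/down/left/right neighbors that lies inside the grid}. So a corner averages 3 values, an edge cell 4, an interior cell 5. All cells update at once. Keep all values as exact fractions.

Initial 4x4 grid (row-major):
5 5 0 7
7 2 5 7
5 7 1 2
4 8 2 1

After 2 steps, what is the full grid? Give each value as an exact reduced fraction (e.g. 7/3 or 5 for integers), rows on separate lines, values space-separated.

After step 1:
  17/3 3 17/4 14/3
  19/4 26/5 3 21/4
  23/4 23/5 17/5 11/4
  17/3 21/4 3 5/3
After step 2:
  161/36 1087/240 179/48 85/18
  641/120 411/100 211/50 47/12
  623/120 121/25 67/20 49/15
  50/9 1111/240 799/240 89/36

Answer: 161/36 1087/240 179/48 85/18
641/120 411/100 211/50 47/12
623/120 121/25 67/20 49/15
50/9 1111/240 799/240 89/36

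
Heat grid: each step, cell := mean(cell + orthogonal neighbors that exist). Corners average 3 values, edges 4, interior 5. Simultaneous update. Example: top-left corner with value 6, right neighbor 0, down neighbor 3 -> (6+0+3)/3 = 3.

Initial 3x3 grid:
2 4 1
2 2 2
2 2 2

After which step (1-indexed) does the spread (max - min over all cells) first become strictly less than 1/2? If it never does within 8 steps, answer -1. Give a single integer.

Answer: 2

Derivation:
Step 1: max=8/3, min=7/4, spread=11/12
Step 2: max=193/80, min=23/12, spread=119/240
  -> spread < 1/2 first at step 2
Step 3: max=5029/2160, min=2429/1200, spread=821/2700
Step 4: max=645577/288000, min=88231/43200, spread=172111/864000
Step 5: max=17323621/7776000, min=5415457/2592000, spread=4309/31104
Step 6: max=1025303987/466560000, min=108881693/51840000, spread=36295/373248
Step 7: max=61224623989/27993600000, min=19771180913/9331200000, spread=305773/4478976
Step 8: max=3652980987683/1679616000000, min=1190827506311/559872000000, spread=2575951/53747712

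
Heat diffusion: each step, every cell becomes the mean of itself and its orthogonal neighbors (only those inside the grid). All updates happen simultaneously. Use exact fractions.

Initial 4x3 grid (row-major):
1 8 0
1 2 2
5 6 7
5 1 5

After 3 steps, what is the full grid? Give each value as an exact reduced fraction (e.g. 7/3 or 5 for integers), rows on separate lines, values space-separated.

After step 1:
  10/3 11/4 10/3
  9/4 19/5 11/4
  17/4 21/5 5
  11/3 17/4 13/3
After step 2:
  25/9 793/240 53/18
  409/120 63/20 893/240
  431/120 43/10 977/240
  73/18 329/80 163/36
After step 3:
  6833/2160 8767/2880 3589/1080
  2327/720 1073/300 4999/1440
  691/180 769/200 5983/1440
  8467/2160 4079/960 572/135

Answer: 6833/2160 8767/2880 3589/1080
2327/720 1073/300 4999/1440
691/180 769/200 5983/1440
8467/2160 4079/960 572/135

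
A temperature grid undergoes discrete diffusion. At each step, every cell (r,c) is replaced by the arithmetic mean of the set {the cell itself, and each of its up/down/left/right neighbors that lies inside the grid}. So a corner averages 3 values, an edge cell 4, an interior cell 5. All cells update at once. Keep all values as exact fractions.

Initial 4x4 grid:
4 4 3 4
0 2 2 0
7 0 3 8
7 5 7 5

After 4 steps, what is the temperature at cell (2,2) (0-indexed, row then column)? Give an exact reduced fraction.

Step 1: cell (2,2) = 4
Step 2: cell (2,2) = 92/25
Step 3: cell (2,2) = 943/240
Step 4: cell (2,2) = 701881/180000
Full grid after step 4:
  37931/12960 76547/27000 7759/2700 48989/16200
  684781/216000 112229/36000 17977/5625 7199/2160
  828149/216000 68237/18000 701881/180000 8821/2160
  28049/6480 954329/216000 196301/43200 297559/64800

Answer: 701881/180000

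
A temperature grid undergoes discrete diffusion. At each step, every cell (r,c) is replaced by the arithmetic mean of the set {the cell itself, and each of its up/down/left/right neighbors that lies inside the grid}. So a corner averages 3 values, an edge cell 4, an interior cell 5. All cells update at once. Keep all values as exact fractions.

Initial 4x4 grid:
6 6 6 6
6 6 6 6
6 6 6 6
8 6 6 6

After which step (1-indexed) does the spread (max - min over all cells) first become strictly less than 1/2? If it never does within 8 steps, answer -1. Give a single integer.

Answer: 3

Derivation:
Step 1: max=20/3, min=6, spread=2/3
Step 2: max=59/9, min=6, spread=5/9
Step 3: max=689/108, min=6, spread=41/108
  -> spread < 1/2 first at step 3
Step 4: max=20483/3240, min=6, spread=1043/3240
Step 5: max=608753/97200, min=6, spread=25553/97200
Step 6: max=18167459/2916000, min=54079/9000, spread=645863/2916000
Step 7: max=542521691/87480000, min=360971/60000, spread=16225973/87480000
Step 8: max=16223877983/2624400000, min=162701/27000, spread=409340783/2624400000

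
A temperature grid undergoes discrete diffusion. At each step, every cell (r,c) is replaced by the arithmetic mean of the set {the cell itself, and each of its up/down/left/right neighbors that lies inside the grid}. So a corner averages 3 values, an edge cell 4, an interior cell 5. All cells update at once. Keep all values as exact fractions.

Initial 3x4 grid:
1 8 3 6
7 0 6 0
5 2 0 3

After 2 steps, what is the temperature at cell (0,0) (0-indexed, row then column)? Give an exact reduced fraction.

Step 1: cell (0,0) = 16/3
Step 2: cell (0,0) = 139/36
Full grid after step 2:
  139/36 1121/240 271/80 25/6
  357/80 72/25 373/100 191/80
  29/9 413/120 73/40 5/2

Answer: 139/36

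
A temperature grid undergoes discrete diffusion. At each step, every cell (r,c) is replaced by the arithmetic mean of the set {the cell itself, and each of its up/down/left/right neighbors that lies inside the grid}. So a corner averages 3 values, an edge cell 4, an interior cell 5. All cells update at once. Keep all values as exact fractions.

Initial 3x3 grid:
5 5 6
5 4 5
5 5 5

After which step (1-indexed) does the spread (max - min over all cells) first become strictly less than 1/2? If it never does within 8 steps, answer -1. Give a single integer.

Answer: 2

Derivation:
Step 1: max=16/3, min=19/4, spread=7/12
Step 2: max=46/9, min=29/6, spread=5/18
  -> spread < 1/2 first at step 2
Step 3: max=683/135, min=1753/360, spread=41/216
Step 4: max=81107/16200, min=105251/21600, spread=347/2592
Step 5: max=606263/121500, min=6345097/1296000, spread=2921/31104
Step 6: max=289958213/58320000, min=381483659/77760000, spread=24611/373248
Step 7: max=8683480643/1749600000, min=22939980673/4665600000, spread=207329/4478976
Step 8: max=1040412643367/209952000000, min=1378119800531/279936000000, spread=1746635/53747712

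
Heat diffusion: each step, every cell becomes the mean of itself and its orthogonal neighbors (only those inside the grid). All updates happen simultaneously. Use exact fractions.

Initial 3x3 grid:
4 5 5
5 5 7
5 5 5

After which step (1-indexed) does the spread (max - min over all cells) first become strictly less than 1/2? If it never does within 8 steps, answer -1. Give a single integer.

Step 1: max=17/3, min=14/3, spread=1
Step 2: max=667/120, min=85/18, spread=301/360
Step 3: max=5837/1080, min=70823/14400, spread=21011/43200
  -> spread < 1/2 first at step 3
Step 4: max=2296303/432000, min=322009/64800, spread=448729/1296000
Step 5: max=20500373/3888000, min=19596623/3888000, spread=1205/5184
Step 6: max=1220022931/233280000, min=1181956681/233280000, spread=10151/62208
Step 7: max=72923463557/13996800000, min=71320019807/13996800000, spread=85517/746496
Step 8: max=4359496079779/839808000000, min=4291955673529/839808000000, spread=720431/8957952

Answer: 3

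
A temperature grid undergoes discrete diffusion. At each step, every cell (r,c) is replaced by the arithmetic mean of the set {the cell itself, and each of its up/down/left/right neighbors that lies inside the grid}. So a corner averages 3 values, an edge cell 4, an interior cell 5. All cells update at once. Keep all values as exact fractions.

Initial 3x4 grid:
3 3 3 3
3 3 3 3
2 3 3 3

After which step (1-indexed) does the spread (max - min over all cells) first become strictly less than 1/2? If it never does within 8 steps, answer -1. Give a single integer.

Answer: 1

Derivation:
Step 1: max=3, min=8/3, spread=1/3
  -> spread < 1/2 first at step 1
Step 2: max=3, min=49/18, spread=5/18
Step 3: max=3, min=607/216, spread=41/216
Step 4: max=3, min=73543/25920, spread=4217/25920
Step 5: max=21521/7200, min=4456451/1555200, spread=38417/311040
Step 6: max=429403/144000, min=268735789/93312000, spread=1903471/18662400
Step 7: max=12844241/4320000, min=16195170911/5598720000, spread=18038617/223948800
Step 8: max=1153473241/388800000, min=974501417149/335923200000, spread=883978523/13436928000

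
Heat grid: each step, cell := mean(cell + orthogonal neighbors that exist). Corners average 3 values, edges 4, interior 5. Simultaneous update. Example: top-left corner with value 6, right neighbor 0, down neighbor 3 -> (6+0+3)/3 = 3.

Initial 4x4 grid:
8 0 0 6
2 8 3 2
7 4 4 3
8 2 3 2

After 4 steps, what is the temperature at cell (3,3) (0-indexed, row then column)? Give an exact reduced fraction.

Answer: 206803/64800

Derivation:
Step 1: cell (3,3) = 8/3
Step 2: cell (3,3) = 49/18
Step 3: cell (3,3) = 6529/2160
Step 4: cell (3,3) = 206803/64800
Full grid after step 4:
  274013/64800 806723/216000 719683/216000 98351/32400
  238367/54000 146659/36000 305033/90000 677983/216000
  256981/54000 75259/18000 128621/36000 680263/216000
  152369/32400 462737/108000 383129/108000 206803/64800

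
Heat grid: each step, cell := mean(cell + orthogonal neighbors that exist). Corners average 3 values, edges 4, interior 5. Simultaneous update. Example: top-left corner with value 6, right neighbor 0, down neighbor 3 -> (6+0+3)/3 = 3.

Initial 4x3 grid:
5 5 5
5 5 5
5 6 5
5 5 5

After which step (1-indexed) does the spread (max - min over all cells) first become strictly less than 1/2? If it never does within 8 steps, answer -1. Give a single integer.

Step 1: max=21/4, min=5, spread=1/4
  -> spread < 1/2 first at step 1
Step 2: max=523/100, min=5, spread=23/100
Step 3: max=24811/4800, min=2013/400, spread=131/960
Step 4: max=222551/43200, min=36391/7200, spread=841/8640
Step 5: max=88942051/17280000, min=7293373/1440000, spread=56863/691200
Step 6: max=799134341/155520000, min=65789543/12960000, spread=386393/6220800
Step 7: max=319433723131/62208000000, min=26340358813/5184000000, spread=26795339/497664000
Step 8: max=19146215714129/3732480000000, min=1582286149667/311040000000, spread=254051069/5971968000

Answer: 1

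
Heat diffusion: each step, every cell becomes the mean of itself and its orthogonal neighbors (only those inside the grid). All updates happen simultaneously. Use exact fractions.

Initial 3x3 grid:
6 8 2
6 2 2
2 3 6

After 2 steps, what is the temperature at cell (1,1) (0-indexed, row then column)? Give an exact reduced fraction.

Step 1: cell (1,1) = 21/5
Step 2: cell (1,1) = 379/100
Full grid after step 2:
  91/18 581/120 23/6
  139/30 379/100 223/60
  131/36 887/240 119/36

Answer: 379/100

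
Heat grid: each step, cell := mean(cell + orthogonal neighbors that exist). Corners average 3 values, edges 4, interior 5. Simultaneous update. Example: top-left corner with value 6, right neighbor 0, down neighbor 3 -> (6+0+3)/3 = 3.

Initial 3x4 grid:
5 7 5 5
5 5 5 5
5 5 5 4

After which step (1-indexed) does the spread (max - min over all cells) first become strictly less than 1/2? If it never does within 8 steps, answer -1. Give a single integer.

Answer: 4

Derivation:
Step 1: max=17/3, min=14/3, spread=1
Step 2: max=331/60, min=85/18, spread=143/180
Step 3: max=2911/540, min=1039/216, spread=209/360
Step 4: max=86041/16200, min=633683/129600, spread=3643/8640
  -> spread < 1/2 first at step 4
Step 5: max=5130149/972000, min=38364607/7776000, spread=178439/518400
Step 6: max=305511451/58320000, min=2321417633/466560000, spread=1635653/6220800
Step 7: max=9121666567/1749600000, min=140036859547/27993600000, spread=78797407/373248000
Step 8: max=68118830791/13122000000, min=8440964045873/1679616000000, spread=741990121/4478976000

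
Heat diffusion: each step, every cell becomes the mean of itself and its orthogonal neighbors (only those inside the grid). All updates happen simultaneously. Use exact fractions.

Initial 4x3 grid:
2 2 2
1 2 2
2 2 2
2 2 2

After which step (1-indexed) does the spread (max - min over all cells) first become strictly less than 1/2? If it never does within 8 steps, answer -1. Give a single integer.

Answer: 1

Derivation:
Step 1: max=2, min=5/3, spread=1/3
  -> spread < 1/2 first at step 1
Step 2: max=2, min=209/120, spread=31/120
Step 3: max=2, min=1949/1080, spread=211/1080
Step 4: max=3553/1800, min=199103/108000, spread=14077/108000
Step 5: max=212317/108000, min=1803593/972000, spread=5363/48600
Step 6: max=117131/60000, min=54579191/29160000, spread=93859/1166400
Step 7: max=189063533/97200000, min=3288925519/1749600000, spread=4568723/69984000
Step 8: max=5650381111/2916000000, min=198171564371/104976000000, spread=8387449/167961600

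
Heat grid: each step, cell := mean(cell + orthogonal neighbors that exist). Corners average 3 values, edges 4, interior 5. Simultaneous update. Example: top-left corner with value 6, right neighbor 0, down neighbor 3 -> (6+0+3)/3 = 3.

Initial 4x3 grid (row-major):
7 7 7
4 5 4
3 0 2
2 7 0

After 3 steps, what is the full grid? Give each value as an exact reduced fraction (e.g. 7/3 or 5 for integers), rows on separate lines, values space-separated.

After step 1:
  6 13/2 6
  19/4 4 9/2
  9/4 17/5 3/2
  4 9/4 3
After step 2:
  23/4 45/8 17/3
  17/4 463/100 4
  18/5 67/25 31/10
  17/6 253/80 9/4
After step 3:
  125/24 13003/2400 367/72
  1823/400 4237/1000 5219/1200
  4009/1200 6869/2000 1203/400
  2303/720 13111/4800 227/80

Answer: 125/24 13003/2400 367/72
1823/400 4237/1000 5219/1200
4009/1200 6869/2000 1203/400
2303/720 13111/4800 227/80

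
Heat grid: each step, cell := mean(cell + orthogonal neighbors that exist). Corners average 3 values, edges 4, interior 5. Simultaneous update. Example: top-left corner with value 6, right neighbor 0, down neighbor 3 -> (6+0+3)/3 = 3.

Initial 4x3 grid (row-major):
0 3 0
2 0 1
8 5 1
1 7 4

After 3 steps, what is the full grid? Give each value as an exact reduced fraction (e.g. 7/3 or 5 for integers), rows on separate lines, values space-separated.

After step 1:
  5/3 3/4 4/3
  5/2 11/5 1/2
  4 21/5 11/4
  16/3 17/4 4
After step 2:
  59/36 119/80 31/36
  311/120 203/100 407/240
  481/120 87/25 229/80
  163/36 1067/240 11/3
After step 3:
  4117/2160 2407/1600 182/135
  4621/1800 2257/1000 13409/7200
  13147/3600 1262/375 2341/800
  9347/2160 58033/14400 439/120

Answer: 4117/2160 2407/1600 182/135
4621/1800 2257/1000 13409/7200
13147/3600 1262/375 2341/800
9347/2160 58033/14400 439/120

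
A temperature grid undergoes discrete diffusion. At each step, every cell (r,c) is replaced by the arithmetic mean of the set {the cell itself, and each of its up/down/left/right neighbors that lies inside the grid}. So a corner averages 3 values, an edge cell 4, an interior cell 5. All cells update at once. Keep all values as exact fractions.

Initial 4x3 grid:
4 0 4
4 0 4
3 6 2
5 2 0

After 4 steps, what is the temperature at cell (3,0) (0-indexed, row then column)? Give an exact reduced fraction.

Step 1: cell (3,0) = 10/3
Step 2: cell (3,0) = 133/36
Step 3: cell (3,0) = 3463/1080
Step 4: cell (3,0) = 413713/129600
Full grid after step 4:
  174499/64800 17899/6750 81437/32400
  636673/216000 486239/180000 286649/108000
  660653/216000 1061003/360000 284389/108000
  413713/129600 2492767/864000 355963/129600

Answer: 413713/129600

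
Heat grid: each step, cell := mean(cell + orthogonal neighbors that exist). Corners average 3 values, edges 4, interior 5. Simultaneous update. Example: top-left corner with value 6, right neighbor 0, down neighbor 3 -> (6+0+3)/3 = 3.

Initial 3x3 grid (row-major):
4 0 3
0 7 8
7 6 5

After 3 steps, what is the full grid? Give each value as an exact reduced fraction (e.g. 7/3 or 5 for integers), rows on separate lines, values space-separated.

After step 1:
  4/3 7/2 11/3
  9/2 21/5 23/4
  13/3 25/4 19/3
After step 2:
  28/9 127/40 155/36
  431/120 121/25 399/80
  181/36 1267/240 55/9
After step 3:
  889/270 9259/2400 8977/2160
  29827/7200 3281/750 24293/4800
  10007/2160 76529/14400 737/135

Answer: 889/270 9259/2400 8977/2160
29827/7200 3281/750 24293/4800
10007/2160 76529/14400 737/135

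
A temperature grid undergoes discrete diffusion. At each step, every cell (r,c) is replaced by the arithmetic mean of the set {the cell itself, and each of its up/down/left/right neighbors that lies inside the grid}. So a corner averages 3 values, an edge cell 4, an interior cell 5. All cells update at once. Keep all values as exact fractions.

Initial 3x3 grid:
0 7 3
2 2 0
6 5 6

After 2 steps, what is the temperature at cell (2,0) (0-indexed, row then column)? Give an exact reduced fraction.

Answer: 139/36

Derivation:
Step 1: cell (2,0) = 13/3
Step 2: cell (2,0) = 139/36
Full grid after step 2:
  17/6 47/15 109/36
  391/120 81/25 259/80
  139/36 319/80 67/18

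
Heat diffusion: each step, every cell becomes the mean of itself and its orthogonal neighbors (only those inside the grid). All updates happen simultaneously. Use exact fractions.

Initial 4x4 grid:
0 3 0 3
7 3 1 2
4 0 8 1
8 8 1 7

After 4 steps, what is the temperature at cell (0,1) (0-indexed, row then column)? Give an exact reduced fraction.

Answer: 566261/216000

Derivation:
Step 1: cell (0,1) = 3/2
Step 2: cell (0,1) = 563/240
Step 3: cell (0,1) = 18167/7200
Step 4: cell (0,1) = 566261/216000
Full grid after step 4:
  97231/32400 566261/216000 512101/216000 70799/32400
  746621/216000 289477/90000 244229/90000 582781/216000
  933949/216000 70003/18000 21953/6000 46739/14400
  151853/32400 991129/216000 57863/14400 4679/1200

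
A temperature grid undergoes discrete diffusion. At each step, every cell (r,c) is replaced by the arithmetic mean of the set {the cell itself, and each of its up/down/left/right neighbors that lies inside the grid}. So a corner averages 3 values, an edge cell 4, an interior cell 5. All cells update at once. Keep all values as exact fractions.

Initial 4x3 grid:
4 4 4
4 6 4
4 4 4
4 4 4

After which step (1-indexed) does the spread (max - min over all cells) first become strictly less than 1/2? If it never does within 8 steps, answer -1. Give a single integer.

Answer: 2

Derivation:
Step 1: max=9/2, min=4, spread=1/2
Step 2: max=223/50, min=4, spread=23/50
  -> spread < 1/2 first at step 2
Step 3: max=10411/2400, min=813/200, spread=131/480
Step 4: max=92951/21600, min=14791/3600, spread=841/4320
Step 5: max=37102051/8640000, min=2973373/720000, spread=56863/345600
Step 6: max=332574341/77760000, min=26909543/6480000, spread=386393/3110400
Step 7: max=132809723131/31104000000, min=10788358813/2592000000, spread=26795339/248832000
Step 8: max=7948775714129/1866240000000, min=649166149667/155520000000, spread=254051069/2985984000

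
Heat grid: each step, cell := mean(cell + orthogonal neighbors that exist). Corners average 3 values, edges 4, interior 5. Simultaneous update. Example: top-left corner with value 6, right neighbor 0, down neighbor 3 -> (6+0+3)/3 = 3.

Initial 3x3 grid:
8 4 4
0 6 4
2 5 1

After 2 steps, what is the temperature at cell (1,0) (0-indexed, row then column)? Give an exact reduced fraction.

Step 1: cell (1,0) = 4
Step 2: cell (1,0) = 53/15
Full grid after step 2:
  9/2 173/40 53/12
  53/15 411/100 893/240
  59/18 389/120 127/36

Answer: 53/15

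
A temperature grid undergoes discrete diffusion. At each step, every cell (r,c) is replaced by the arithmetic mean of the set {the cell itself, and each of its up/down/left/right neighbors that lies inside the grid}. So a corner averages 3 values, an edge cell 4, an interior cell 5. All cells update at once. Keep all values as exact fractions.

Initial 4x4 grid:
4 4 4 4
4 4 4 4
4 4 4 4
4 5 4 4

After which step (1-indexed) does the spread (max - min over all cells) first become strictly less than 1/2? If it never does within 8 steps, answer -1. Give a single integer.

Step 1: max=13/3, min=4, spread=1/3
  -> spread < 1/2 first at step 1
Step 2: max=511/120, min=4, spread=31/120
Step 3: max=4531/1080, min=4, spread=211/1080
Step 4: max=448843/108000, min=4, spread=16843/108000
Step 5: max=4026643/972000, min=36079/9000, spread=130111/972000
Step 6: max=120282367/29160000, min=2167159/540000, spread=3255781/29160000
Step 7: max=3599553691/874800000, min=2171107/540000, spread=82360351/874800000
Step 8: max=107727316891/26244000000, min=391306441/97200000, spread=2074577821/26244000000

Answer: 1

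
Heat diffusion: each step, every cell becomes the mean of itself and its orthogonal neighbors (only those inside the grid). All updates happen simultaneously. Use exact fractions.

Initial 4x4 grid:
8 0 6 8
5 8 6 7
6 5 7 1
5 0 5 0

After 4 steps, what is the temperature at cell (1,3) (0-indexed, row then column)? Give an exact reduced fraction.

Step 1: cell (1,3) = 11/2
Step 2: cell (1,3) = 461/80
Step 3: cell (1,3) = 12593/2400
Step 4: cell (1,3) = 75727/14400
Full grid after step 4:
  175819/32400 116627/21600 40621/7200 120143/21600
  11231/2160 480523/90000 62453/12000 75727/14400
  265381/54000 845911/180000 68873/15000 62951/14400
  289153/64800 924799/216000 56473/14400 10367/2700

Answer: 75727/14400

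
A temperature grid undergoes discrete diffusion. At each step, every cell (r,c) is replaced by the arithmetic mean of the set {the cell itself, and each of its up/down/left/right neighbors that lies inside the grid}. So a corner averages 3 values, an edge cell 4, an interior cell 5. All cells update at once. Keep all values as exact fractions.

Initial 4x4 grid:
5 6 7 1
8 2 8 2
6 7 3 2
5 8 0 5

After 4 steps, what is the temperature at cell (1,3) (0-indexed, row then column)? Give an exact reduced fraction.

Answer: 34001/8640

Derivation:
Step 1: cell (1,3) = 13/4
Step 2: cell (1,3) = 839/240
Step 3: cell (1,3) = 27611/7200
Step 4: cell (1,3) = 34001/8640
Full grid after step 4:
  360863/64800 572959/108000 99659/21600 272501/64800
  1223903/216000 931769/180000 815291/180000 34001/8640
  1200263/216000 923663/180000 766481/180000 804401/216000
  356609/64800 268487/54000 225659/54000 235031/64800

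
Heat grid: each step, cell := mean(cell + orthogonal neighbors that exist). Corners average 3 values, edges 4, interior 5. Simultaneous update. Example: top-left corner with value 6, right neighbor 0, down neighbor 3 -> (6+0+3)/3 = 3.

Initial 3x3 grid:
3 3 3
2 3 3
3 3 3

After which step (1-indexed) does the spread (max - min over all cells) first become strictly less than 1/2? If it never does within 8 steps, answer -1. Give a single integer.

Step 1: max=3, min=8/3, spread=1/3
  -> spread < 1/2 first at step 1
Step 2: max=3, min=653/240, spread=67/240
Step 3: max=593/200, min=6043/2160, spread=1807/10800
Step 4: max=15839/5400, min=2434037/864000, spread=33401/288000
Step 5: max=1576609/540000, min=22098067/7776000, spread=3025513/38880000
Step 6: max=83644051/28800000, min=8866273133/3110400000, spread=53531/995328
Step 7: max=22536883949/7776000000, min=533839074151/186624000000, spread=450953/11943936
Step 8: max=2698351389481/933120000000, min=32083416439397/11197440000000, spread=3799043/143327232

Answer: 1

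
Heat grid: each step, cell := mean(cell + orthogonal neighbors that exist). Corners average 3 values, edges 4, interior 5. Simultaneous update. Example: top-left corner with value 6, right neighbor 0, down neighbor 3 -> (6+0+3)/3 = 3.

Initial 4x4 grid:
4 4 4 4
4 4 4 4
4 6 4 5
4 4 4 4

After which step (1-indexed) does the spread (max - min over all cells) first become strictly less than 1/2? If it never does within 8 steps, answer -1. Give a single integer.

Step 1: max=23/5, min=4, spread=3/5
Step 2: max=112/25, min=4, spread=12/25
  -> spread < 1/2 first at step 2
Step 3: max=5219/1200, min=813/200, spread=341/1200
Step 4: max=465727/108000, min=73799/18000, spread=22933/108000
Step 5: max=4646123/1080000, min=743257/180000, spread=186581/1080000
Step 6: max=2601943/607500, min=6716159/1620000, spread=667067/4860000
Step 7: max=4156085819/972000000, min=674194333/162000000, spread=110919821/972000000
Step 8: max=9325670221/2187000000, min=15200254091/3645000000, spread=32112151/341718750

Answer: 2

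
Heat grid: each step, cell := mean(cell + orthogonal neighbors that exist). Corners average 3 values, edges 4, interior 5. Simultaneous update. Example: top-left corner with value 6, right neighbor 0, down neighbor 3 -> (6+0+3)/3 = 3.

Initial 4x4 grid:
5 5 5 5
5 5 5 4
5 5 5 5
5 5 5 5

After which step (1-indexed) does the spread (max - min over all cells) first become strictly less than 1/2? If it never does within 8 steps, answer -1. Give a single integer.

Answer: 1

Derivation:
Step 1: max=5, min=14/3, spread=1/3
  -> spread < 1/2 first at step 1
Step 2: max=5, min=569/120, spread=31/120
Step 3: max=5, min=5189/1080, spread=211/1080
Step 4: max=5, min=523157/108000, spread=16843/108000
Step 5: max=44921/9000, min=4721357/972000, spread=130111/972000
Step 6: max=2692841/540000, min=142157633/29160000, spread=3255781/29160000
Step 7: max=2688893/540000, min=4273646309/874800000, spread=82360351/874800000
Step 8: max=483493559/97200000, min=128468683109/26244000000, spread=2074577821/26244000000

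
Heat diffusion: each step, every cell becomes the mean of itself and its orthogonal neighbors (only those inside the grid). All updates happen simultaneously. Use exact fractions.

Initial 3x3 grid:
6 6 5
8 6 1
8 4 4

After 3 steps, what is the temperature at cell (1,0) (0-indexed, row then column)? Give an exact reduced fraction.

Answer: 1109/180

Derivation:
Step 1: cell (1,0) = 7
Step 2: cell (1,0) = 19/3
Step 3: cell (1,0) = 1109/180
Full grid after step 3:
  2615/432 15739/2880 223/48
  1109/180 6283/1200 91/20
  1279/216 7577/1440 317/72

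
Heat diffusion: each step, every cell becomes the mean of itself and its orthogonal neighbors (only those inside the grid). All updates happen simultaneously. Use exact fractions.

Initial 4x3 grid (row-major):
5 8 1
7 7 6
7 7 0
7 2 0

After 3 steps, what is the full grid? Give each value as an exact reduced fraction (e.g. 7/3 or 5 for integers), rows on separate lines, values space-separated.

Answer: 2723/432 79457/14400 61/12
21743/3600 16799/3000 3529/800
10469/1800 9221/2000 27901/7200
5383/1080 5071/1200 6691/2160

Derivation:
After step 1:
  20/3 21/4 5
  13/2 7 7/2
  7 23/5 13/4
  16/3 4 2/3
After step 2:
  221/36 287/48 55/12
  163/24 537/100 75/16
  703/120 517/100 721/240
  49/9 73/20 95/36
After step 3:
  2723/432 79457/14400 61/12
  21743/3600 16799/3000 3529/800
  10469/1800 9221/2000 27901/7200
  5383/1080 5071/1200 6691/2160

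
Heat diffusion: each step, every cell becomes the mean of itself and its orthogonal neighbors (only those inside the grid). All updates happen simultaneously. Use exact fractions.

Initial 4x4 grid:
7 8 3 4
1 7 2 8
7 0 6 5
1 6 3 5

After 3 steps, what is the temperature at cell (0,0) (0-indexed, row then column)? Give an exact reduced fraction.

Answer: 10601/2160

Derivation:
Step 1: cell (0,0) = 16/3
Step 2: cell (0,0) = 205/36
Step 3: cell (0,0) = 10601/2160
Full grid after step 3:
  10601/2160 1879/360 189/40 3619/720
  6991/1440 1043/240 9873/2000 747/160
  5423/1440 26599/6000 24959/6000 35711/7200
  8557/2160 1313/360 8159/1800 9677/2160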